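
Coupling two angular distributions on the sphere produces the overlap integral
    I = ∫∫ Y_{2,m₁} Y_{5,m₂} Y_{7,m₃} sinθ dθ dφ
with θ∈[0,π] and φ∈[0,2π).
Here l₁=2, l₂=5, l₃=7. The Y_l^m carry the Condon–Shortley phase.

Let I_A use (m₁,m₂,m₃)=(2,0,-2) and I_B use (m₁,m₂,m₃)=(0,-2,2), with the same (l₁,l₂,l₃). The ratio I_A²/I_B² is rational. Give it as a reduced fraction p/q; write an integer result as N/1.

l's match ⇒ only the (l;m) 3-j factors differ between A and B.
A: triangle coeff Δ(2,5,7) = 1/15015; Σ_t [0,0]: t=0:+1/345600 = 1/345600; (3j)²=6/715 [(2 5 7; 2 0 -2)], sign=-1
B: triangle coeff Δ(2,5,7) = 1/15015; Σ_t [0,0]: t=0:+1/120960 = 1/120960; (3j)²=24/1001 [(2 5 7; 0 -2 2)], sign=-1
I_A²/I_B² = (6/715)/(24/1001) = 7/20

7/20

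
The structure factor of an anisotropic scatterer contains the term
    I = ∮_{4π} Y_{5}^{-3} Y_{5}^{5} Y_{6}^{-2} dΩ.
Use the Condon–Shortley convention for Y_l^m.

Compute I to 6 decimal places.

0.140602

m-sum 0 ✓  L=16 even ✓  0≤6≤10 ✓
Π(2lᵢ+1) = 11×11×13 = 1573
triangle coeff Δ(5,5,6) = 1/28588560
Σ_t [0,4]: t=0:+1/345600 t=1:−1/13824 t=2:+1/5184 t=3:−1/13824 t=4:+1/345600 = 7/129600
(3j)²=80/7293 [(5 5 6; 0 0 0)], sign=+1
Σ_t [4,4]: t=4:+1/829440 = 1/829440
(3j)²=35/2431 [(5 5 6; -3 5 -2)], sign=+1
⇒ 4πI² = 2800/11271
I = (+1)√(2800/11271/(4π)) = 0.14060244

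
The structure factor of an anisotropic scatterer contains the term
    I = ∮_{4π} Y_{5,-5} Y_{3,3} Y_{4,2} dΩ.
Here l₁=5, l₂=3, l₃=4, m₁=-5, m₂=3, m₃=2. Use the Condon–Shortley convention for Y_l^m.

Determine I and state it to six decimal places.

Rules hold: Σm=0, L=12 even, 2≤4≤8.
N = 11·7·9 = 693
Δ = 4!·6!·2!/13! = 1/180180
Racah Σ t=1..3: t=1:−1/576 t=2:+1/144 t=3:−1/576 = 1/288
⇒ 3j(5 3 4; 0 0 0)² = 20/1001, sgn +1
Racah Σ t=4..4: t=4:+1/34560 = 1/34560
⇒ 3j(5 3 4; -5 3 2)² = 5/286, sgn +1
4πI² = N·(3j₀)²·(3jₘ)² = 450/1859
I = +1·√(0.242066/4π) = 0.13879110

0.138791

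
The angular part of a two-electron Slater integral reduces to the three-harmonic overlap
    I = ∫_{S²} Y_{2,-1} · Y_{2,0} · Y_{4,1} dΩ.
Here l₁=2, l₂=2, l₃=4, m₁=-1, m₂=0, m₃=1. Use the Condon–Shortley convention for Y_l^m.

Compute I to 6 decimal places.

-0.220728

m-sum 0 ✓  L=8 even ✓  0≤4≤4 ✓
Π(2lᵢ+1) = 5×5×9 = 225
triangle coeff Δ(2,2,4) = 1/630
Σ_t [0,0]: t=0:+1/16 = 1/16
(3j)²=2/35 [(2 2 4; 0 0 0)], sign=+1
Σ_t [0,0]: t=0:+1/24 = 1/24
(3j)²=1/21 [(2 2 4; -1 0 1)], sign=-1
⇒ 4πI² = 30/49
I = (-1)√(30/49/(4π)) = -0.22072812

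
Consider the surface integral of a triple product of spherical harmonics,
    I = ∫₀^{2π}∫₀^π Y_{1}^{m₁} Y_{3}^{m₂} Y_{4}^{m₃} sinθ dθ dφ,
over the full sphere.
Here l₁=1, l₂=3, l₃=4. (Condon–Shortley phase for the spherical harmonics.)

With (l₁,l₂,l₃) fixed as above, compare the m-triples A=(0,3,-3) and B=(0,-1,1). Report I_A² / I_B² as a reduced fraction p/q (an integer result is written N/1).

7/15

Same 1,3,4: normalisation and zero-m 3j drop out of the ratio.
A: Δ: 0! 2! 6! / 9! → 1/252; sum: t=0:+1/720 = 1/720; 3j²(1 3 4; 0 3 -3) = Δ·Π!·Σ² = 1/36  (sign -1)
B: Δ: 0! 2! 6! / 9! → 1/252; sum: t=0:+1/48 = 1/48; 3j²(1 3 4; 0 -1 1) = Δ·Π!·Σ² = 5/84  (sign -1)
I_A²/I_B² = (1/36)/(5/84) = 7/15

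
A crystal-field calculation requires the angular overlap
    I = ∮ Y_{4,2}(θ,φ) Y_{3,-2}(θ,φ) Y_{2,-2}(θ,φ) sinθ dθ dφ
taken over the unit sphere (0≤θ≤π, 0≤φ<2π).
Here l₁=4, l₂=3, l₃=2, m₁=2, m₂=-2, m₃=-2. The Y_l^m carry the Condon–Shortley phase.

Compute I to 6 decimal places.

Σmᵢ = -2 ≠ 0, so the φ-integral vanishes; I = 0

0.000000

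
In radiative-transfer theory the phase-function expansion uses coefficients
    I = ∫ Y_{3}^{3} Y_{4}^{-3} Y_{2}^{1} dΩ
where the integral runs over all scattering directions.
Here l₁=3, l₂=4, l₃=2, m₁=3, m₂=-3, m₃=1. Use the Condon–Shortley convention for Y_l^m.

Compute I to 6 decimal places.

0.000000

3 − 3 + 1 = 1 ≠ 0: azimuthal integral kills it; I = 0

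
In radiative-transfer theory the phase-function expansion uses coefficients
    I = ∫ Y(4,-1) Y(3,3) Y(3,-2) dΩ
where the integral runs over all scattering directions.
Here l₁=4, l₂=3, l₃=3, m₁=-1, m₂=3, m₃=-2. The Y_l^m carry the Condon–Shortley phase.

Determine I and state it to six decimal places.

m-sum 0 ✓  L=10 even ✓  1≤3≤7 ✓
Π(2lᵢ+1) = 9×7×7 = 441
triangle coeff Δ(4,3,3) = 1/34650
Σ_t [1,3]: t=1:−1/72 t=2:+1/16 t=3:−1/72 = 5/144
(3j)²=2/77 [(4 3 3; 0 0 0)], sign=-1
Σ_t [4,4]: t=4:+1/288 = 1/288
(3j)²=5/231 [(4 3 3; -1 3 -2)], sign=-1
⇒ 4πI² = 30/121
I = (+1)√(30/121/(4π)) = 0.14046335

0.140463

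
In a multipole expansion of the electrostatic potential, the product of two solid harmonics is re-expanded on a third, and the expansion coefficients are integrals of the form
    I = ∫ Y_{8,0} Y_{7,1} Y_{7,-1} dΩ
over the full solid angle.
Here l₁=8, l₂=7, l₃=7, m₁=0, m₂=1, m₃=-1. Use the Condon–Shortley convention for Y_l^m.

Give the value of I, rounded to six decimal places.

-0.037635

m-sum 0 ✓  L=22 even ✓  1≤7≤15 ✓
Π(2lᵢ+1) = 17×15×15 = 3825
triangle coeff Δ(8,7,7) = 1/22086194130
Σ_t [1,7]: t=1:−1/18289152000 t=2:+1/248832000 t=3:−1/24883200 t=4:+1/11943936 t=5:−1/24883200 t=6:+1/248832000 t=7:−1/18289152000 = 11/975421440
(3j)²=1750/289731 [(8 7 7; 0 0 0)], sign=-1
Σ_t [2,8]: t=2:+1/1492992000 t=3:−1/62208000 t=4:+1/15925248 t=5:−1/18662400 t=6:+1/99532800 t=7:−1/3048192000 t=8:+1/1170505728000 = 11/3121348608
(3j)²=3125/4056234 [(8 7 7; 0 1 -1)], sign=+1
⇒ 4πI² = 9765625/548653937
I = (-1)√(9765625/548653937/(4π)) = -0.03763534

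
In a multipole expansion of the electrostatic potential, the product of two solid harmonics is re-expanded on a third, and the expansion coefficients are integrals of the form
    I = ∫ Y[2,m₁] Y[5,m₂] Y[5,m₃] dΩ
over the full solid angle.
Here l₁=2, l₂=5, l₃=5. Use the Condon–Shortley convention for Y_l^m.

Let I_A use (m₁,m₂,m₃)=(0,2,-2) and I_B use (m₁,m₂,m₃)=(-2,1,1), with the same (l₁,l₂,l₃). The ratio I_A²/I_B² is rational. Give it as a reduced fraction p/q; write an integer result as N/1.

Same 2,5,5: normalisation and zero-m 3j drop out of the ratio.
A: Δ: 2! 2! 8! / 13! → 1/38610; sum: t=0:+1/20160 t=1:−1/1440 t=2:+1/2880 = -1/3360; 3j²(2 5 5; 0 2 -2) = Δ·Π!·Σ² = 6/715  (sign +1)
B: Δ: 2! 2! 8! / 13! → 1/38610; sum: t=2:+1/2304 = 1/2304; 3j²(2 5 5; -2 1 1) = Δ·Π!·Σ² = 5/143  (sign +1)
I_A²/I_B² = (6/715)/(5/143) = 6/25

6/25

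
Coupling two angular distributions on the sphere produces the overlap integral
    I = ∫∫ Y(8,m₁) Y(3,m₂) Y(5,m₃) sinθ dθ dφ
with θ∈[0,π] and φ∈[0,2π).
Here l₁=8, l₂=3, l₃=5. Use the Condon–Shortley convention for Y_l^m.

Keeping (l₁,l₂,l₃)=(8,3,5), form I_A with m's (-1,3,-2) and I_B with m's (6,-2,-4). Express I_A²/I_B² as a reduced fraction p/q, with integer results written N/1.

Same 8,3,5: normalisation and zero-m 3j drop out of the ratio.
A: Δ: 6! 10! 0! / 17! → 1/136136; sum: t=6:+1/21772800 = 1/21772800; 3j²(8 3 5; -1 3 -2) = Δ·Π!·Σ² = 3/4862  (sign -1)
B: Δ: 6! 10! 0! / 17! → 1/136136; sum: t=1:−1/43545600 = -1/43545600; 3j²(8 3 5; 6 -2 -4) = Δ·Π!·Σ² = 1/34  (sign +1)
I_A²/I_B² = (3/4862)/(1/34) = 3/143

3/143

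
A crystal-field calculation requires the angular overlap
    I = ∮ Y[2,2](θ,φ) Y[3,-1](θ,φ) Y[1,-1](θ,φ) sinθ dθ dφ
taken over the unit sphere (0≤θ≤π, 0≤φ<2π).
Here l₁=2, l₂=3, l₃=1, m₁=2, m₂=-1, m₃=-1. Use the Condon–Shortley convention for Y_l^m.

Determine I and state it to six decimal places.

-0.082589

m-sum 0 ✓  L=6 even ✓  1≤1≤5 ✓
Π(2lᵢ+1) = 5×7×3 = 105
triangle coeff Δ(2,3,1) = 1/105
Σ_t [2,2]: t=2:+1/4 = 1/4
(3j)²=3/35 [(2 3 1; 0 0 0)], sign=-1
Σ_t [0,0]: t=0:+1/48 = 1/48
(3j)²=1/105 [(2 3 1; 2 -1 -1)], sign=+1
⇒ 4πI² = 3/35
I = (-1)√(3/35/(4π)) = -0.08258890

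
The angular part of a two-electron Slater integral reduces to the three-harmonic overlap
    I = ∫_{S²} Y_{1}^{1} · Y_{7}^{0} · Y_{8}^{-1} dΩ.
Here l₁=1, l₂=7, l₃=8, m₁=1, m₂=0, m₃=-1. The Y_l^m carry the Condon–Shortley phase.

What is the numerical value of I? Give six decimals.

-0.183585

m-sum 0 ✓  L=16 even ✓  6≤8≤8 ✓
Π(2lᵢ+1) = 3×15×17 = 765
triangle coeff Δ(1,7,8) = 1/2040
Σ_t [0,0]: t=0:+1/25401600 = 1/25401600
(3j)²=8/255 [(1 7 8; 0 0 0)], sign=+1
Σ_t [0,0]: t=0:+1/50803200 = 1/50803200
(3j)²=3/170 [(1 7 8; 1 0 -1)], sign=-1
⇒ 4πI² = 36/85
I = (-1)√(36/85/(4π)) = -0.18358486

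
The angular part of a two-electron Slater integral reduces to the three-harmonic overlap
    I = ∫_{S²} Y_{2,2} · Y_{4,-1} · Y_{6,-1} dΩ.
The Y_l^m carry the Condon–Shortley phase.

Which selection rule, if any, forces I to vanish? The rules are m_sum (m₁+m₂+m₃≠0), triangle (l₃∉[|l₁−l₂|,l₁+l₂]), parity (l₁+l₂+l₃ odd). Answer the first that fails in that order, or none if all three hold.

Σmᵢ = 0  ✓
l₃∈[|l₁−l₂|,l₁+l₂]=[2,6], have l₃=6  ✓
Σlᵢ = 12 ⇒ even  ✓

none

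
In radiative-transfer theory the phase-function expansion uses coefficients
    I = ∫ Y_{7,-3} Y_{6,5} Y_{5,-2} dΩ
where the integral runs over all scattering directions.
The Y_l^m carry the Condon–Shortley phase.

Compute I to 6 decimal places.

-0.138752

Checks pass: Σm=0; 18 even; l₃=5∈[1,13].
(2·7+1)(2·6+1)(2·5+1) = 2145
Δ: 8! 6! 4! / 19! → 1/174594420
sum: t=2:+1/4147200 t=3:−1/207360 t=4:+1/82944 t=5:−1/207360 t=6:+1/4147200 = 1/345600
3j²(7 6 5; 0 0 0) = Δ·Π!·Σ² = 420/46189  (sign -1)
sum: t=7:−1/4354560 t=8:+1/11612160 = -1/6967296
3j²(7 6 5; -3 5 -2) = Δ·Π!·Σ² = 625/50388  (sign +1)
combine: 4πI² = 2145·420/46189·625/50388 = 328125/1356277
take √, sign -1: I = -0.13875241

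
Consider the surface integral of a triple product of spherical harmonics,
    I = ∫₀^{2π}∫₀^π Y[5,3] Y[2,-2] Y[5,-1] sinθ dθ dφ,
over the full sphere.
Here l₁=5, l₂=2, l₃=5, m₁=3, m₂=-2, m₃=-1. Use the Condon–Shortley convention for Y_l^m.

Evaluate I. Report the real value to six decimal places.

0.171169

Checks pass: Σm=0; 12 even; l₃=5∈[3,7].
(2·5+1)(2·2+1)(2·5+1) = 605
Δ: 2! 8! 2! / 13! → 1/38610
sum: t=0:+1/2880 t=1:−1/576 t=2:+1/2880 = -1/960
3j²(5 2 5; 0 0 0) = Δ·Π!·Σ² = 10/429  (sign +1)
sum: t=0:+1/5760 = 1/5760
3j²(5 2 5; 3 -2 -1) = Δ·Π!·Σ² = 56/2145  (sign +1)
combine: 4πI² = 605·10/429·56/2145 = 560/1521
take √, sign +1: I = 0.17116875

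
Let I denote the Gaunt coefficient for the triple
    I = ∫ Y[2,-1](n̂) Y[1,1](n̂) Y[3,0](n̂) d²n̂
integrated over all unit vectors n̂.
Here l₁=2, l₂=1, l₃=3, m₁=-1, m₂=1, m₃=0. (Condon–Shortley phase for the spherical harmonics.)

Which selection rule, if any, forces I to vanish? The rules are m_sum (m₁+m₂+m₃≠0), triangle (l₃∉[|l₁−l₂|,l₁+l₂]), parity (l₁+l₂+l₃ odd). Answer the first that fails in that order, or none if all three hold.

none

Σmᵢ = 0  ✓
l₃∈[|l₁−l₂|,l₁+l₂]=[1,3], have l₃=3  ✓
Σlᵢ = 6 ⇒ even  ✓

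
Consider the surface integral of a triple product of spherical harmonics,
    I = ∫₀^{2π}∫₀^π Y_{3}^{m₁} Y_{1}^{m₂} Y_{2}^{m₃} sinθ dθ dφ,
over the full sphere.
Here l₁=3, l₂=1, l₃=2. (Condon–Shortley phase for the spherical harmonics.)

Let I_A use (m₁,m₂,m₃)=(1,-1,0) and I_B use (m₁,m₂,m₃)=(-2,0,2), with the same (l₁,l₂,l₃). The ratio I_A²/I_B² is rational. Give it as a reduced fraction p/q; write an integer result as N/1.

l's match ⇒ only the (l;m) 3-j factors differ between A and B.
A: triangle coeff Δ(3,1,2) = 1/105; Σ_t [0,0]: t=0:+1/8 = 1/8; (3j)²=2/35 [(3 1 2; 1 -1 0)], sign=+1
B: triangle coeff Δ(3,1,2) = 1/105; Σ_t [1,1]: t=1:−1/24 = -1/24; (3j)²=1/21 [(3 1 2; -2 0 2)], sign=-1
I_A²/I_B² = (2/35)/(1/21) = 6/5

6/5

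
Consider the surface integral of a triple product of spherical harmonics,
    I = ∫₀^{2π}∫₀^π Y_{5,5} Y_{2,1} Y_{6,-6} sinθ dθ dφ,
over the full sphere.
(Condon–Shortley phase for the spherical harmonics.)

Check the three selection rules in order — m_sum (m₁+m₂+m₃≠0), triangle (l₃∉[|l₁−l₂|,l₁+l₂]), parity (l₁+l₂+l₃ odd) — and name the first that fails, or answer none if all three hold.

parity

m₁+m₂+m₃ = 5 + 1 − 6 = 0  ✓
triangle: |5−2|=3 ≤ l₃=6 ≤ 5+2=7  ✓
parity: l₁+l₂+l₃ = 13 is odd  ✗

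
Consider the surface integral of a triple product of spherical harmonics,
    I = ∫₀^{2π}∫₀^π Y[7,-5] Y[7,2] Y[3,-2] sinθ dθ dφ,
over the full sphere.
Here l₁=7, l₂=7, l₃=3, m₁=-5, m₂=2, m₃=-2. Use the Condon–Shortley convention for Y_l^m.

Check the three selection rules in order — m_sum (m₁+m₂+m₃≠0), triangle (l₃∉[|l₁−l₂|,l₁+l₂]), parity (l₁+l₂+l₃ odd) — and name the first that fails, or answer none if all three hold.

azimuthal sum: -5 + 2 − 2 = -5  ✗
0 ≤ 3 ≤ 14 (triangle on l)
L = 7 + 7 + 3 = 17 (odd)

m_sum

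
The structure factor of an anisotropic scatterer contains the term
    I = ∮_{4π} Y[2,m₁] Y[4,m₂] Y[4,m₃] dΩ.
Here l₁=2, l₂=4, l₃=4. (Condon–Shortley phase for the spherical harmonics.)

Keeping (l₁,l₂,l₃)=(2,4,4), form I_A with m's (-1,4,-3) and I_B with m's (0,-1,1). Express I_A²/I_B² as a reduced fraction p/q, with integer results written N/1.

Same 2,4,4: normalisation and zero-m 3j drop out of the ratio.
A: Δ: 2! 2! 6! / 11! → 1/13860; sum: t=2:+1/1440 = 1/1440; 3j²(2 4 4; -1 4 -3) = Δ·Π!·Σ² = 7/165  (sign -1)
B: Δ: 2! 2! 6! / 11! → 1/13860; sum: t=0:+1/144 t=1:−1/48 t=2:+1/480 = -17/1440; 3j²(2 4 4; 0 -1 1) = Δ·Π!·Σ² = 289/13860  (sign +1)
I_A²/I_B² = (7/165)/(289/13860) = 588/289

588/289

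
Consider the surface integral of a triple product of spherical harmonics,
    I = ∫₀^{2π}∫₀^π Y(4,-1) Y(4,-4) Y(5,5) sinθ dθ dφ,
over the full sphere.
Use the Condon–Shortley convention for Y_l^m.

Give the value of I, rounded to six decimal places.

0.000000

l₁+l₂+l₃=13 is odd: 3j(l;000)=0 ⇒ I=0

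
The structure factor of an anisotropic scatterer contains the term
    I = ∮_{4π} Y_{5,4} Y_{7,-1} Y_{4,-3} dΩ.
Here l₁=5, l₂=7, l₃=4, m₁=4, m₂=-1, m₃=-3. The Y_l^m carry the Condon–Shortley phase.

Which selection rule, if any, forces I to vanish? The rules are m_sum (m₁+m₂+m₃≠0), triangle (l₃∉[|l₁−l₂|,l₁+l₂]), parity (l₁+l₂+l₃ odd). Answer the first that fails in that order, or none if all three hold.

Σmᵢ = 0  ✓
l₃∈[|l₁−l₂|,l₁+l₂]=[2,12], have l₃=4  ✓
Σlᵢ = 16 ⇒ even  ✓

none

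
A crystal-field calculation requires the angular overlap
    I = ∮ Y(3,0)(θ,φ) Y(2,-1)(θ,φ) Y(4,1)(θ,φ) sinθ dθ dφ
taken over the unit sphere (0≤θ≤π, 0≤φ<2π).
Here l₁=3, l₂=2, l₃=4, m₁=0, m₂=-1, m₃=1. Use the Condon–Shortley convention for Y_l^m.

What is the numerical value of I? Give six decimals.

l₁+l₂+l₃=9 is odd: 3j(l;000)=0 ⇒ I=0

0.000000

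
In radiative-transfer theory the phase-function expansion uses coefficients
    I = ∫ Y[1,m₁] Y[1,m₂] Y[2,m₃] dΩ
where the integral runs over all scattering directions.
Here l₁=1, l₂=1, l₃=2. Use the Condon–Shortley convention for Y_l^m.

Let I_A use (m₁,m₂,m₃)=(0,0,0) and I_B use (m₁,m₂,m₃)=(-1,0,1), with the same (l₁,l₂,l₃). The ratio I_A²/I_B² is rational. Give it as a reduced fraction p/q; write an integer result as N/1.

Same 1,1,2: normalisation and zero-m 3j drop out of the ratio.
A: Δ: 0! 2! 2! / 5! → 1/30; sum: t=0:+1/1 = 1/1; 3j²(1 1 2; 0 0 0) = Δ·Π!·Σ² = 2/15  (sign +1)
B: Δ: 0! 2! 2! / 5! → 1/30; sum: t=0:+1/2 = 1/2; 3j²(1 1 2; -1 0 1) = Δ·Π!·Σ² = 1/10  (sign -1)
I_A²/I_B² = (2/15)/(1/10) = 4/3

4/3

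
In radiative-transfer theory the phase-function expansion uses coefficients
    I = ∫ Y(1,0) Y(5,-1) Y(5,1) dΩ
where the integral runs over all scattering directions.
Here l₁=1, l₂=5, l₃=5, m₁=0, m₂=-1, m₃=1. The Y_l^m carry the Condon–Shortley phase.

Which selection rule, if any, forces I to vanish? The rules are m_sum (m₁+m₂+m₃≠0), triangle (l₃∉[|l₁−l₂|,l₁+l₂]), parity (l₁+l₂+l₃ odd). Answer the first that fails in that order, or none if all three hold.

parity

Σmᵢ = 0  ✓
l₃∈[|l₁−l₂|,l₁+l₂]=[4,6], have l₃=5  ✓
Σlᵢ = 11 ⇒ odd  ✗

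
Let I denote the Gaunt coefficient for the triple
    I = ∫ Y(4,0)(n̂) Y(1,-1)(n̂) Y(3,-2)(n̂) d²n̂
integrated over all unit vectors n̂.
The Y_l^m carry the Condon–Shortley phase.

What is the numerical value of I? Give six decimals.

Σmᵢ = -3 ≠ 0, so the φ-integral vanishes; I = 0

0.000000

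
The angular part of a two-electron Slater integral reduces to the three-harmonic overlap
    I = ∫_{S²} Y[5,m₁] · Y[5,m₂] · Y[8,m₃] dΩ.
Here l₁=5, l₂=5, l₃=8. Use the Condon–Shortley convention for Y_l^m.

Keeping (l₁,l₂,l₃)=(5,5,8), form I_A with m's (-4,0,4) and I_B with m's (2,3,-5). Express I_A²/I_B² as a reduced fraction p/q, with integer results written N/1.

l's match ⇒ only the (l;m) 3-j factors differ between A and B.
A: triangle coeff Δ(5,5,8) = 1/37413090; Σ_t [1,2]: t=1:−1/23224320 t=2:+1/7257600 = 11/116121600; (3j)²=121/8398 [(5 5 8; -4 0 4)], sign=+1
B: triangle coeff Δ(5,5,8) = 1/37413090; Σ_t [0,2]: t=0:+1/58060800 t=1:−1/7257600 t=2:+1/14515200 = -1/19353600; (3j)²=21/3230 [(5 5 8; 2 3 -5)], sign=+1
I_A²/I_B² = (121/8398)/(21/3230) = 605/273

605/273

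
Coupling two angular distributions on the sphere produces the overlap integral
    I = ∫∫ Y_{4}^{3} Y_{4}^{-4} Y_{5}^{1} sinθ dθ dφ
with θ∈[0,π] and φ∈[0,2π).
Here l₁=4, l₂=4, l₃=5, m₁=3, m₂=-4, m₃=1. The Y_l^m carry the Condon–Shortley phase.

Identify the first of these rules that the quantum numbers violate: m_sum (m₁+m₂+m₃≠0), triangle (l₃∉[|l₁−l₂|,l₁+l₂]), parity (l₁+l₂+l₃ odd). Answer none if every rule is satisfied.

m₁+m₂+m₃ = 3 − 4 + 1 = 0  ✓
triangle: |4−4|=0 ≤ l₃=5 ≤ 4+4=8  ✓
parity: l₁+l₂+l₃ = 13 is odd  ✗

parity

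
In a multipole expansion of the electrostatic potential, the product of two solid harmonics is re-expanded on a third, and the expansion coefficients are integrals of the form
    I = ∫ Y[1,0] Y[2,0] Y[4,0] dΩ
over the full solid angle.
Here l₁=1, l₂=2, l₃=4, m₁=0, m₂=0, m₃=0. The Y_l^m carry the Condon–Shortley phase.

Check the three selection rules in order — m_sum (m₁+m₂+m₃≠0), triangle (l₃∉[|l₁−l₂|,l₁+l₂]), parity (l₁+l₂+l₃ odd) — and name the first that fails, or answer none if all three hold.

m₁+m₂+m₃ = 0 + 0 + 0 = 0  ✓
triangle: |1−2|=1 ≤ l₃=4 ≤ 1+2=3  ✗
parity: l₁+l₂+l₃ = 7 is odd

triangle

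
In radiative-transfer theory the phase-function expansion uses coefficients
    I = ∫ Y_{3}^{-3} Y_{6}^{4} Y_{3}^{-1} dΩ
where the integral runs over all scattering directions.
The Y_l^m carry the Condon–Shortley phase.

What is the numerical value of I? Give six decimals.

m-sum 0 ✓  L=12 even ✓  3≤3≤9 ✓
Π(2lᵢ+1) = 7×13×7 = 637
triangle coeff Δ(3,6,3) = 1/12012
Σ_t [3,3]: t=3:−1/1296 = -1/1296
(3j)²=100/3003 [(3 6 3; 0 0 0)], sign=+1
Σ_t [6,6]: t=6:+1/34560 = 1/34560
(3j)²=5/286 [(3 6 3; -3 4 -1)], sign=+1
⇒ 4πI² = 1750/4719
I = (+1)√(1750/4719/(4π)) = 0.17178653

0.171787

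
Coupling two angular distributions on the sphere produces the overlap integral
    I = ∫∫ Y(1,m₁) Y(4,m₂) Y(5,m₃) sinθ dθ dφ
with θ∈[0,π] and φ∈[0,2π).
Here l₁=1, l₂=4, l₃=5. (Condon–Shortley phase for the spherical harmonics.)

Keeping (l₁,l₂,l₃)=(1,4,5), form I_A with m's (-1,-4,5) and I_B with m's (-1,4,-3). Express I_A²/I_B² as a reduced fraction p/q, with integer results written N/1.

45/1

Shared (l₁,l₂,l₃)=(1,4,5): N and (l;000)² cancel in I_A²/I_B².
A: Δ = 0!·2!·8!/11! = 1/495; Racah Σ t=0..0: t=0:+1/80640 = 1/80640; ⇒ 3j(1 4 5; -1 -4 5)² = 1/11, sgn +1
B: Δ = 0!·2!·8!/11! = 1/495; Racah Σ t=0..0: t=0:+1/80640 = 1/80640; ⇒ 3j(1 4 5; -1 4 -3)² = 1/495, sgn +1
I_A²/I_B² = (1/11)/(1/495) = 45/1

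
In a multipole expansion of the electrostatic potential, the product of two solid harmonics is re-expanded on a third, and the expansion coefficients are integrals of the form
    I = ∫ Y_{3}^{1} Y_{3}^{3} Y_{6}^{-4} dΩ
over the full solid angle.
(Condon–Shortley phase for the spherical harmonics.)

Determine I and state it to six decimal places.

0.171787

m-sum 0 ✓  L=12 even ✓  0≤6≤6 ✓
Π(2lᵢ+1) = 7×7×13 = 637
triangle coeff Δ(3,3,6) = 1/12012
Σ_t [0,0]: t=0:+1/1296 = 1/1296
(3j)²=100/3003 [(3 3 6; 0 0 0)], sign=+1
Σ_t [0,0]: t=0:+1/34560 = 1/34560
(3j)²=5/286 [(3 3 6; 1 3 -4)], sign=+1
⇒ 4πI² = 1750/4719
I = (+1)√(1750/4719/(4π)) = 0.17178653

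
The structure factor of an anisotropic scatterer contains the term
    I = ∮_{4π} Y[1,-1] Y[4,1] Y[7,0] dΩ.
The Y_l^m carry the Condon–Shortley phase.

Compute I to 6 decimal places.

|1−4|≤7≤1+4 violated ⇒ I = 0

0.000000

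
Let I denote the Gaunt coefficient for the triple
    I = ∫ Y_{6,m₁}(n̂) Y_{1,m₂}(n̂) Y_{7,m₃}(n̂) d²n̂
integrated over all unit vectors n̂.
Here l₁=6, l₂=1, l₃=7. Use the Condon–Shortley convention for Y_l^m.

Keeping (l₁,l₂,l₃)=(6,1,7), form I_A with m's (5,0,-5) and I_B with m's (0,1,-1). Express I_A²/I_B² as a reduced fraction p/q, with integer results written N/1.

6/7

Shared (l₁,l₂,l₃)=(6,1,7): N and (l;000)² cancel in I_A²/I_B².
A: Δ = 0!·12!·2!/15! = 1/1365; Racah Σ t=0..0: t=0:+1/39916800 = 1/39916800; ⇒ 3j(6 1 7; 5 0 -5)² = 8/455, sgn +1
B: Δ = 0!·12!·2!/15! = 1/1365; Racah Σ t=0..0: t=0:+1/1036800 = 1/1036800; ⇒ 3j(6 1 7; 0 1 -1)² = 4/195, sgn +1
I_A²/I_B² = (8/455)/(4/195) = 6/7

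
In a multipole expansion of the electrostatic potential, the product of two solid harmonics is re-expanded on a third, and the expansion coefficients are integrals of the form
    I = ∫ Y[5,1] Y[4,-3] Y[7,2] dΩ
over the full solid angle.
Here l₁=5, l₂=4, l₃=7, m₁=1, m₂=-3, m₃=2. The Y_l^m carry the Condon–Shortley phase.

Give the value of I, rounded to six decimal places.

-0.162315

Rules hold: Σm=0, L=16 even, 1≤7≤9.
N = 11·9·15 = 1485
Δ = 2!·8!·6!/17! = 1/6126120
Racah Σ t=0..2: t=0:+1/69120 t=1:−1/20736 t=2:+1/69120 = -1/51840
⇒ 3j(5 4 7; 0 0 0)² = 280/21879, sgn +1
Racah Σ t=0..1: t=0:+1/138240 t=1:−1/518400 = 11/2073600
⇒ 3j(5 4 7; 1 -3 2)² = 77/4420, sgn -1
4πI² = N·(3j₀)²·(3jₘ)² = 16170/48841
I = -1·√(0.331074/4π) = -0.16231468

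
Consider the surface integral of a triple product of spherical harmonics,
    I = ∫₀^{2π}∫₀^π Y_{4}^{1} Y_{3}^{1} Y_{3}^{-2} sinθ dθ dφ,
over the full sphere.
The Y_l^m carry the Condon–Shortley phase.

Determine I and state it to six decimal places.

Rules hold: Σm=0, L=10 even, 1≤3≤7.
N = 9·7·7 = 441
Δ = 4!·4!·2!/11! = 1/34650
Racah Σ t=1..3: t=1:−1/72 t=2:+1/16 t=3:−1/72 = 5/144
⇒ 3j(4 3 3; 0 0 0)² = 2/77, sgn -1
Racah Σ t=2..3: t=2:+1/48 t=3:−1/144 = 1/72
⇒ 3j(4 3 3; 1 1 -2)² = 16/693, sgn -1
4πI² = N·(3j₀)²·(3jₘ)² = 32/121
I = +1·√(0.264463/4π) = 0.14506992

0.145070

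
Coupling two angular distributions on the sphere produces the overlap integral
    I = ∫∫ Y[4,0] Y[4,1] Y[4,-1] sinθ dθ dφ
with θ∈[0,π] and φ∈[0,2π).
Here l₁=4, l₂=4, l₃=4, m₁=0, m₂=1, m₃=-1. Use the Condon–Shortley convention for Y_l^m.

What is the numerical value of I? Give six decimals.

m-sum 0 ✓  L=12 even ✓  0≤4≤8 ✓
Π(2lᵢ+1) = 9×9×9 = 729
triangle coeff Δ(4,4,4) = 1/450450
Σ_t [0,4]: t=0:+1/13824 t=1:−1/216 t=2:+1/64 t=3:−1/216 t=4:+1/13824 = 5/768
(3j)²=18/1001 [(4 4 4; 0 0 0)], sign=+1
Σ_t [1,4]: t=1:−1/864 t=2:+1/96 t=3:−1/144 t=4:+1/3456 = 1/384
(3j)²=9/2002 [(4 4 4; 0 1 -1)], sign=-1
⇒ 4πI² = 59049/1002001
I = (-1)√(59049/1002001/(4π)) = -0.06848055

-0.068481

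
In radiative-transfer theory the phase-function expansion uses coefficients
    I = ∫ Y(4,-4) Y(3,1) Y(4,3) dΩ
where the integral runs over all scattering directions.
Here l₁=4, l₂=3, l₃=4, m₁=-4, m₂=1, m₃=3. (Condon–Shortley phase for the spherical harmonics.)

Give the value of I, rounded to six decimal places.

0.000000

Σlᵢ=11 odd — θ-integrand is odd under cosθ→−cosθ; I=0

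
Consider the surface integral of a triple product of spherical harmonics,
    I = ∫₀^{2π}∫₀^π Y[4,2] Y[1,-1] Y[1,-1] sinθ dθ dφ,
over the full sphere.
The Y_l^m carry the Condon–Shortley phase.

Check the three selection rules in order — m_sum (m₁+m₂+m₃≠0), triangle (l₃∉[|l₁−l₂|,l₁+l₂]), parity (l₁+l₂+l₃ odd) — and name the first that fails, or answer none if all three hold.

azimuthal sum: 2 − 1 − 1 = 0  ✓
3 ≤ 1 ≤ 5 (triangle on l)  ✗
L = 4 + 1 + 1 = 6 (even)

triangle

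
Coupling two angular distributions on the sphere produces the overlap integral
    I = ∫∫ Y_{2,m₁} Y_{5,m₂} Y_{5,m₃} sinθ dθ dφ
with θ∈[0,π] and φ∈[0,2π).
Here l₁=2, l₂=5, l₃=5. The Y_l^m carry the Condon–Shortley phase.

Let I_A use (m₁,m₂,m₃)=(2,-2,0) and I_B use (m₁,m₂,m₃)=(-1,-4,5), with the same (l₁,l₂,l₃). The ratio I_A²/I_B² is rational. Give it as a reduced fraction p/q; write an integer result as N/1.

28/27

l's match ⇒ only the (l;m) 3-j factors differ between A and B.
A: triangle coeff Δ(2,5,5) = 1/38610; Σ_t [0,0]: t=0:+1/2880 = 1/2880; (3j)²=14/429 [(2 5 5; 2 -2 0)], sign=-1
B: triangle coeff Δ(2,5,5) = 1/38610; Σ_t [1,1]: t=1:−1/80640 = -1/80640; (3j)²=9/286 [(2 5 5; -1 -4 5)], sign=-1
I_A²/I_B² = (14/429)/(9/286) = 28/27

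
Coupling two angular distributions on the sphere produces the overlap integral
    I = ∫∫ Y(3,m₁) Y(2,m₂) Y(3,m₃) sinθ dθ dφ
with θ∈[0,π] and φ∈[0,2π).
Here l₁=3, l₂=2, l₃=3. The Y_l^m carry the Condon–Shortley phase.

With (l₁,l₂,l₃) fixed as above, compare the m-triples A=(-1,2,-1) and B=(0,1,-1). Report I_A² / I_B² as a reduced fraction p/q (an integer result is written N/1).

12/1

Shared (l₁,l₂,l₃)=(3,2,3): N and (l;000)² cancel in I_A²/I_B².
A: Δ = 2!·4!·2!/9! = 1/3780; Racah Σ t=2..2: t=2:+1/16 = 1/16; ⇒ 3j(3 2 3; -1 2 -1)² = 2/35, sgn +1
B: Δ = 2!·4!·2!/9! = 1/3780; Racah Σ t=1..2: t=1:−1/8 t=2:+1/12 = -1/24; ⇒ 3j(3 2 3; 0 1 -1)² = 1/210, sgn -1
I_A²/I_B² = (2/35)/(1/210) = 12/1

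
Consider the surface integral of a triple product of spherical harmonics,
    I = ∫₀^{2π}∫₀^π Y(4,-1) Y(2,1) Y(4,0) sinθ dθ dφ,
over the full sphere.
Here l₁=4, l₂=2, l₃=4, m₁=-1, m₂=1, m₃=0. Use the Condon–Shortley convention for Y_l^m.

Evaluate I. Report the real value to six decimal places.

Checks pass: Σm=0; 10 even; l₃=4∈[2,6].
(2·4+1)(2·2+1)(2·4+1) = 405
Δ: 2! 6! 2! / 11! → 1/13860
sum: t=0:+1/192 t=1:−1/36 t=2:+1/192 = -5/288
3j²(4 2 4; 0 0 0) = Δ·Π!·Σ² = 20/693  (sign -1)
sum: t=1:−1/96 t=2:+1/72 = 1/288
3j²(4 2 4; -1 1 0) = Δ·Π!·Σ² = 1/462  (sign +1)
combine: 4πI² = 405·20/693·1/462 = 150/5929
take √, sign -1: I = -0.04486937

-0.044869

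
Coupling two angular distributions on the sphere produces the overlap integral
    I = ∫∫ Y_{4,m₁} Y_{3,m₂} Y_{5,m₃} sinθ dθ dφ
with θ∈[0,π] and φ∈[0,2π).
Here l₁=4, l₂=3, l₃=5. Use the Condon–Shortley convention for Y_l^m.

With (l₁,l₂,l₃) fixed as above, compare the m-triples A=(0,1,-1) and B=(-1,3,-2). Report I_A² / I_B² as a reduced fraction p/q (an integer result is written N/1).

121/525

Same 4,3,5: normalisation and zero-m 3j drop out of the ratio.
A: Δ: 2! 6! 4! / 13! → 1/180180; sum: t=0:+1/2304 t=1:−1/216 t=2:+1/384 = -11/6912; 3j²(4 3 5; 0 1 -1) = Δ·Π!·Σ² = 11/1638  (sign -1)
B: Δ: 2! 6! 4! / 13! → 1/180180; sum: t=2:+1/1728 = 1/1728; 3j²(4 3 5; -1 3 -2) = Δ·Π!·Σ² = 25/858  (sign -1)
I_A²/I_B² = (11/1638)/(25/858) = 121/525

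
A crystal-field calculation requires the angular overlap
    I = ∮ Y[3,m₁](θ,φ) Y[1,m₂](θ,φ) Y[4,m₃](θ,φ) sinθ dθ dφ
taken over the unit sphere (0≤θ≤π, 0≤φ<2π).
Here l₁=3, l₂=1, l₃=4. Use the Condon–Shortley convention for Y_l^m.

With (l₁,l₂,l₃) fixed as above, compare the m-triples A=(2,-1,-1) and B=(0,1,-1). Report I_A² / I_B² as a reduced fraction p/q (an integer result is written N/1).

l's match ⇒ only the (l;m) 3-j factors differ between A and B.
A: triangle coeff Δ(3,1,4) = 1/252; Σ_t [0,0]: t=0:+1/240 = 1/240; (3j)²=1/84 [(3 1 4; 2 -1 -1)], sign=-1
B: triangle coeff Δ(3,1,4) = 1/252; Σ_t [0,0]: t=0:+1/72 = 1/72; (3j)²=5/126 [(3 1 4; 0 1 -1)], sign=-1
I_A²/I_B² = (1/84)/(5/126) = 3/10

3/10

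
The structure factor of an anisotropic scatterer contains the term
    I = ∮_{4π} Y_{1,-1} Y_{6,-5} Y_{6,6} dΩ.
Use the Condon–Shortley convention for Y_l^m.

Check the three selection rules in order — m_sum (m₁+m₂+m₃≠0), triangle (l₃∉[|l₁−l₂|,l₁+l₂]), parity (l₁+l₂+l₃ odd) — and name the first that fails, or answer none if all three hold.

azimuthal sum: -1 − 5 + 6 = 0  ✓
5 ≤ 6 ≤ 7 (triangle on l)  ✓
L = 1 + 6 + 6 = 13 (odd)  ✗

parity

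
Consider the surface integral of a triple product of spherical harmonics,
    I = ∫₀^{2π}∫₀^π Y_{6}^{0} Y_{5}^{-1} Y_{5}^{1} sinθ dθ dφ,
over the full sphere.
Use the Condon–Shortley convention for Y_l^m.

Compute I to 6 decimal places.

Checks pass: Σm=0; 16 even; l₃=5∈[1,11].
(2·6+1)(2·5+1)(2·5+1) = 1573
Δ: 6! 6! 4! / 17! → 1/28588560
sum: t=1:−1/345600 t=2:+1/13824 t=3:−1/5184 t=4:+1/13824 t=5:−1/345600 = -7/129600
3j²(6 5 5; 0 0 0) = Δ·Π!·Σ² = 80/7293  (sign +1)
sum: t=0:+1/12441600 t=1:−1/86400 t=2:+1/9216 t=3:−1/7776 t=4:+1/55296 = -7/518400
3j²(6 5 5; 0 -1 1) = Δ·Π!·Σ² = 12/12155  (sign -1)
combine: 4πI² = 1573·80/7293·12/12155 = 64/3757
take √, sign -1: I = -0.03681836

-0.036818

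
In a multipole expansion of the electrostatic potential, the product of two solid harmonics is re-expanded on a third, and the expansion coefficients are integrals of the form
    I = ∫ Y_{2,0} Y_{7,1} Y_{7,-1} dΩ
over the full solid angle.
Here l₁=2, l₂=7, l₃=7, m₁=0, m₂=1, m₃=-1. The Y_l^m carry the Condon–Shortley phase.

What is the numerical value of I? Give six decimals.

Rules hold: Σm=0, L=16 even, 5≤7≤9.
N = 5·15·15 = 1125
Δ = 2!·2!·12!/17! = 1/185640
Racah Σ t=0..2: t=0:+1/2419200 t=1:−1/518400 t=2:+1/2419200 = -1/907200
⇒ 3j(2 7 7; 0 0 0)² = 56/3315, sgn +1
Racah Σ t=0..2: t=0:+1/3870720 t=1:−1/604800 t=2:+1/2073600 = -53/58060800
⇒ 3j(2 7 7; 0 1 -1)² = 2809/185640, sgn -1
4πI² = N·(3j₀)²·(3jₘ)² = 14045/48841
I = -1·√(0.287566/4π) = -0.15127378

-0.151274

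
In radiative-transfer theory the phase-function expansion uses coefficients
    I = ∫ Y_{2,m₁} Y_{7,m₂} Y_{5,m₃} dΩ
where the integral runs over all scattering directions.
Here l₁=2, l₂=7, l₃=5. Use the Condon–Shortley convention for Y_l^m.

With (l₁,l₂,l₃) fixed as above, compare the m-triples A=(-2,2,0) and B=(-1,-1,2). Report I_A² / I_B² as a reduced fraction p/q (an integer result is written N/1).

l's match ⇒ only the (l;m) 3-j factors differ between A and B.
A: triangle coeff Δ(2,7,5) = 1/15015; Σ_t [4,4]: t=4:+1/345600 = 1/345600; (3j)²=6/715 [(2 7 5; -2 2 0)], sign=-1
B: triangle coeff Δ(2,7,5) = 1/15015; Σ_t [3,3]: t=3:−1/181440 = -1/181440; (3j)²=32/3003 [(2 7 5; -1 -1 2)], sign=+1
I_A²/I_B² = (6/715)/(32/3003) = 63/80

63/80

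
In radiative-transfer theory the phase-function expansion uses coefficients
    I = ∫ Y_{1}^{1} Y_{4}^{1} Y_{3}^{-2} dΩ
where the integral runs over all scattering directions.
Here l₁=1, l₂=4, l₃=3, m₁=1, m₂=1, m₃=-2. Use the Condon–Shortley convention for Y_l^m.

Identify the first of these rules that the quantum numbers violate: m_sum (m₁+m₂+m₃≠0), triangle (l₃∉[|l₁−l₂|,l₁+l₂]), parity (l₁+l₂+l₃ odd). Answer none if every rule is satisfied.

m₁+m₂+m₃ = 1 + 1 − 2 = 0  ✓
triangle: |1−4|=3 ≤ l₃=3 ≤ 1+4=5  ✓
parity: l₁+l₂+l₃ = 8 is even  ✓

none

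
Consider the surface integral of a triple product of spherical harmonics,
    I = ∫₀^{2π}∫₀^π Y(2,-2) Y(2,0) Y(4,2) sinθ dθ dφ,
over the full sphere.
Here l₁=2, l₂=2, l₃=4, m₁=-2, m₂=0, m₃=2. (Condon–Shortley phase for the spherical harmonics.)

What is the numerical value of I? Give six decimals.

0.156078

Rules hold: Σm=0, L=8 even, 0≤4≤4.
N = 5·5·9 = 225
Δ = 0!·4!·4!/9! = 1/630
Racah Σ t=0..0: t=0:+1/16 = 1/16
⇒ 3j(2 2 4; 0 0 0)² = 2/35, sgn +1
Racah Σ t=0..0: t=0:+1/96 = 1/96
⇒ 3j(2 2 4; -2 0 2)² = 1/42, sgn +1
4πI² = N·(3j₀)²·(3jₘ)² = 15/49
I = +1·√(0.306122/4π) = 0.15607835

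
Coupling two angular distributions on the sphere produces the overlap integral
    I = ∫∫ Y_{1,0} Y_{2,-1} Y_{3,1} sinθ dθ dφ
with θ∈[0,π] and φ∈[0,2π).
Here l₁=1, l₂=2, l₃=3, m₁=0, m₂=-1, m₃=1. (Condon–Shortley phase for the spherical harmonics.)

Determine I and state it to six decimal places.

-0.233597

Rules hold: Σm=0, L=6 even, 1≤3≤3.
N = 3·5·7 = 105
Δ = 0!·2!·4!/7! = 1/105
Racah Σ t=0..0: t=0:+1/4 = 1/4
⇒ 3j(1 2 3; 0 0 0)² = 3/35, sgn -1
Racah Σ t=0..0: t=0:+1/6 = 1/6
⇒ 3j(1 2 3; 0 -1 1)² = 8/105, sgn +1
4πI² = N·(3j₀)²·(3jₘ)² = 24/35
I = -1·√(0.685714/4π) = -0.23359668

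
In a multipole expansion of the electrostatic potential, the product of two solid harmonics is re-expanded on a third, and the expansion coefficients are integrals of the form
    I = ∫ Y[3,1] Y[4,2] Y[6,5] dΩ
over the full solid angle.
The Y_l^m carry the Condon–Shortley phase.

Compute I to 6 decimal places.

0.000000

Σmᵢ = 8 ≠ 0, so the φ-integral vanishes; I = 0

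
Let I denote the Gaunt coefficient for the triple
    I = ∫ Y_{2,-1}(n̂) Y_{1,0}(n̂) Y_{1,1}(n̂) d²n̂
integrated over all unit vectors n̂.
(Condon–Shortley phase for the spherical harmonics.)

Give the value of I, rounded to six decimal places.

Checks pass: Σm=0; 4 even; l₃=1∈[1,3].
(2·2+1)(2·1+1)(2·1+1) = 45
Δ: 2! 2! 0! / 5! → 1/30
sum: t=1:−1/1 = -1/1
3j²(2 1 1; 0 0 0) = Δ·Π!·Σ² = 2/15  (sign +1)
sum: t=1:−1/2 = -1/2
3j²(2 1 1; -1 0 1) = Δ·Π!·Σ² = 1/10  (sign -1)
combine: 4πI² = 45·2/15·1/10 = 3/5
take √, sign -1: I = -0.21850969

-0.218510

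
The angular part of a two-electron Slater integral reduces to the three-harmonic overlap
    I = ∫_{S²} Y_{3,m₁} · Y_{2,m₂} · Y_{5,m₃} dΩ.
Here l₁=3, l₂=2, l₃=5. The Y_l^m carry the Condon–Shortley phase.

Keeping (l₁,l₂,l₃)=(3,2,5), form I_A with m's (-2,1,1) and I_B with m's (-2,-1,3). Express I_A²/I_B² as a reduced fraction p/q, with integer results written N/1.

3/14

Same 3,2,5: normalisation and zero-m 3j drop out of the ratio.
A: Δ: 0! 6! 4! / 11! → 1/2310; sum: t=0:+1/720 = 1/720; 3j²(3 2 5; -2 1 1) = Δ·Π!·Σ² = 4/385  (sign +1)
B: Δ: 0! 6! 4! / 11! → 1/2310; sum: t=0:+1/720 = 1/720; 3j²(3 2 5; -2 -1 3) = Δ·Π!·Σ² = 8/165  (sign +1)
I_A²/I_B² = (4/385)/(8/165) = 3/14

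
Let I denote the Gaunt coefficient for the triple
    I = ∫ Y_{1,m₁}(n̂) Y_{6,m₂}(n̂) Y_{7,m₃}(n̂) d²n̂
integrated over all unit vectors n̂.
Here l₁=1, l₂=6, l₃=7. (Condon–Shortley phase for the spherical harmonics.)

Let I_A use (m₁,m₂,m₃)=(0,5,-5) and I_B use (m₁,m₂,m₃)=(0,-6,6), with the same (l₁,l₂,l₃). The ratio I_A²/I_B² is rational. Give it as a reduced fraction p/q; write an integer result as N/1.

24/13

Same 1,6,7: normalisation and zero-m 3j drop out of the ratio.
A: Δ: 0! 2! 12! / 15! → 1/1365; sum: t=0:+1/39916800 = 1/39916800; 3j²(1 6 7; 0 5 -5) = Δ·Π!·Σ² = 8/455  (sign +1)
B: Δ: 0! 2! 12! / 15! → 1/1365; sum: t=0:+1/479001600 = 1/479001600; 3j²(1 6 7; 0 -6 6) = Δ·Π!·Σ² = 1/105  (sign -1)
I_A²/I_B² = (8/455)/(1/105) = 24/13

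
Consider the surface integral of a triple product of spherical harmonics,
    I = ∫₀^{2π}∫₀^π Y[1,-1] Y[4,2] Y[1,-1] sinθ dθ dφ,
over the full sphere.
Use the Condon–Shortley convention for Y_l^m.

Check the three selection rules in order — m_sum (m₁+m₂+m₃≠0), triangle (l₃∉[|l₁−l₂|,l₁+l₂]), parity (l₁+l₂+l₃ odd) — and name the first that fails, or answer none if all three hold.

triangle

azimuthal sum: -1 + 2 − 1 = 0  ✓
3 ≤ 1 ≤ 5 (triangle on l)  ✗
L = 1 + 4 + 1 = 6 (even)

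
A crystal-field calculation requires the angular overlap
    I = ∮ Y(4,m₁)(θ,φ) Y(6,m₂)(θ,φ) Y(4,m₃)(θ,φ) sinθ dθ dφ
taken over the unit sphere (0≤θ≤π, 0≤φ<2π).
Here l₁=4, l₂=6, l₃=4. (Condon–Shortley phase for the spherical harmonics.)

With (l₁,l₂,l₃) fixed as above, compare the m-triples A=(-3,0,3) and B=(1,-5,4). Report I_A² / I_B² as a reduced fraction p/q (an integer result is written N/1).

Same 4,6,4: normalisation and zero-m 3j drop out of the ratio.
A: Δ: 6! 2! 6! / 15! → 1/1261260; sum: t=5:−1/28800 t=6:+1/518400 = -17/518400; 3j²(4 6 4; -3 0 3) = Δ·Π!·Σ² = 289/25740  (sign +1)
B: Δ: 6! 2! 6! / 15! → 1/1261260; sum: t=1:−1/172800 = -1/172800; 3j²(4 6 4; 1 -5 4) = Δ·Π!·Σ² = 2/65  (sign -1)
I_A²/I_B² = (289/25740)/(2/65) = 289/792

289/792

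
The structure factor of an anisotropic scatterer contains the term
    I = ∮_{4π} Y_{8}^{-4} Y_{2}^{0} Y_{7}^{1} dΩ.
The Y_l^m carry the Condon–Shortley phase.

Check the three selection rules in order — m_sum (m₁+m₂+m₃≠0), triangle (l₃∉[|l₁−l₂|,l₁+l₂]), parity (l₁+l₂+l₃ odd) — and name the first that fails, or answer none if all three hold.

m₁+m₂+m₃ = -4 + 0 + 1 = -3  ✗
triangle: |8−2|=6 ≤ l₃=7 ≤ 8+2=10
parity: l₁+l₂+l₃ = 17 is odd

m_sum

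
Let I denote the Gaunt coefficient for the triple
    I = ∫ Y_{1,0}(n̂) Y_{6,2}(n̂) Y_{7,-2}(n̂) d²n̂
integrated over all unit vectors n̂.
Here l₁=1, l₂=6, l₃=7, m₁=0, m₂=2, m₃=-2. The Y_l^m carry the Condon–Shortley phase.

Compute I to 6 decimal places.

0.234717

m-sum 0 ✓  L=14 even ✓  5≤7≤7 ✓
Π(2lᵢ+1) = 3×13×15 = 585
triangle coeff Δ(1,6,7) = 1/1365
Σ_t [0,0]: t=0:+1/518400 = 1/518400
(3j)²=7/195 [(1 6 7; 0 0 0)], sign=-1
Σ_t [0,0]: t=0:+1/967680 = 1/967680
(3j)²=3/91 [(1 6 7; 0 2 -2)], sign=-1
⇒ 4πI² = 9/13
I = (+1)√(9/13/(4π)) = 0.23471705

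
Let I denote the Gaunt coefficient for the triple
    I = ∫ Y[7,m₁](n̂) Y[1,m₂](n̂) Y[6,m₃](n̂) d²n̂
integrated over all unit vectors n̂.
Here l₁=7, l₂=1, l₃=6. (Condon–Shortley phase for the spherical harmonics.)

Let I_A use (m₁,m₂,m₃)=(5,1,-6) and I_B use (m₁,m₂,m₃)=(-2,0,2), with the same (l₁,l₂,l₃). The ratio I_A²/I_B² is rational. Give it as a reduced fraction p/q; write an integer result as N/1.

Shared (l₁,l₂,l₃)=(7,1,6): N and (l;000)² cancel in I_A²/I_B².
A: Δ = 2!·12!·0!/15! = 1/1365; Racah Σ t=2..2: t=2:+1/958003200 = 1/958003200; ⇒ 3j(7 1 6; 5 1 -6)² = 1/1365, sgn +1
B: Δ = 2!·12!·0!/15! = 1/1365; Racah Σ t=1..1: t=1:−1/967680 = -1/967680; ⇒ 3j(7 1 6; -2 0 2)² = 3/91, sgn -1
I_A²/I_B² = (1/1365)/(3/91) = 1/45

1/45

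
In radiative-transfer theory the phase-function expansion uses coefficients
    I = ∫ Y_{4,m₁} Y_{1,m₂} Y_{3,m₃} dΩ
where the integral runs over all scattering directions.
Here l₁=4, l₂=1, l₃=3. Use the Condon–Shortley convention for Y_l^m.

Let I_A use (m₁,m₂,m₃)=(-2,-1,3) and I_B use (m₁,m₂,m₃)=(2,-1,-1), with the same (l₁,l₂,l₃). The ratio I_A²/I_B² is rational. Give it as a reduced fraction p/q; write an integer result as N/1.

Shared (l₁,l₂,l₃)=(4,1,3): N and (l;000)² cancel in I_A²/I_B².
A: Δ = 2!·6!·0!/9! = 1/252; Racah Σ t=0..0: t=0:+1/1440 = 1/1440; ⇒ 3j(4 1 3; -2 -1 3)² = 1/252, sgn +1
B: Δ = 2!·6!·0!/9! = 1/252; Racah Σ t=0..0: t=0:+1/96 = 1/96; ⇒ 3j(4 1 3; 2 -1 -1)² = 5/84, sgn +1
I_A²/I_B² = (1/252)/(5/84) = 1/15

1/15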